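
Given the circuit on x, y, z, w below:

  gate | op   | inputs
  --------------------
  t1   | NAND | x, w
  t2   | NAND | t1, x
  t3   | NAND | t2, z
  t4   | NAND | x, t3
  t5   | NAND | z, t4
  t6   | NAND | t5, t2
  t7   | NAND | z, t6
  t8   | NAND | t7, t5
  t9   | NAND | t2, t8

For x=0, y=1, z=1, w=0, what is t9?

0

t1 = 0 NAND 0 = 1
t2 = 1 NAND 0 = 1
t3 = 1 NAND 1 = 0
t4 = 0 NAND 0 = 1
t5 = 1 NAND 1 = 0
t6 = 0 NAND 1 = 1
t7 = 1 NAND 1 = 0
t8 = 0 NAND 0 = 1
t9 = 1 NAND 1 = 0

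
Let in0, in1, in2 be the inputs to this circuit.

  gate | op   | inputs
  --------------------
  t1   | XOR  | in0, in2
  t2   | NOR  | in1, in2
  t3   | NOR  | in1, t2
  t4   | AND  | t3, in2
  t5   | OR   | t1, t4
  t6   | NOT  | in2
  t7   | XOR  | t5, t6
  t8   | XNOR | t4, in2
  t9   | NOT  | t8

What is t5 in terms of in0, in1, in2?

(in0 XOR in2) OR ((in1 NOR (in1 NOR in2)) AND in2)

t1 = in0 XOR in2
t2 = in1 NOR in2
t3 = in1 NOR t2 = in1 NOR (in1 NOR in2)
t4 = t3 AND in2 = (in1 NOR (in1 NOR in2)) AND in2
t5 = t1 OR t4 = (in0 XOR in2) OR ((in1 NOR (in1 NOR in2)) AND in2)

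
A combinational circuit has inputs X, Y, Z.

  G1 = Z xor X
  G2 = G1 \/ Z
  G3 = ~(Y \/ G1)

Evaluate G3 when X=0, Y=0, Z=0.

1

G1 = 0 xor 0 = 0
G3 = ~(0 \/ 0) = 1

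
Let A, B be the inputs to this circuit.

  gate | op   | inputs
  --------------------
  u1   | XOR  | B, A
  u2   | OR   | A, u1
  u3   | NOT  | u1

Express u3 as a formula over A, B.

u1 = B XOR A
u3 = NOT u1 = NOT (B XOR A)

NOT (B XOR A)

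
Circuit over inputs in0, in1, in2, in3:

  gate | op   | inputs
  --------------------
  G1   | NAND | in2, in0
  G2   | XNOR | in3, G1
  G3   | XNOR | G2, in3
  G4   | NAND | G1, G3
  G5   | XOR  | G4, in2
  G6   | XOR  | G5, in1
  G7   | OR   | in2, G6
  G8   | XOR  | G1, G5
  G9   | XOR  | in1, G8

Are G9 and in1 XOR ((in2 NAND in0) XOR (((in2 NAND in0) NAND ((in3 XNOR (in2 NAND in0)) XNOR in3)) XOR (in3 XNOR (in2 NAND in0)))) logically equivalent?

No

G1 = in2 NAND in0
G2 = in3 XNOR G1 = in3 XNOR (in2 NAND in0)
G3 = G2 XNOR in3 = (in3 XNOR (in2 NAND in0)) XNOR in3
G4 = G1 NAND G3 = (in2 NAND in0) NAND ((in3 XNOR (in2 NAND in0)) XNOR in3)
G5 = G4 XOR in2 = ((in2 NAND in0) NAND ((in3 XNOR (in2 NAND in0)) XNOR in3)) XOR in2
G8 = G1 XOR G5 = (in2 NAND in0) XOR (((in2 NAND in0) NAND ((in3 XNOR (in2 NAND in0)) XNOR in3)) XOR in2)
G9 = in1 XOR G8 = in1 XOR ((in2 NAND in0) XOR (((in2 NAND in0) NAND ((in3 XNOR (in2 NAND in0)) XNOR in3)) XOR in2))
At in0=0, in1=0, in2=0, in3=1: circuit gives 1, formula gives 0.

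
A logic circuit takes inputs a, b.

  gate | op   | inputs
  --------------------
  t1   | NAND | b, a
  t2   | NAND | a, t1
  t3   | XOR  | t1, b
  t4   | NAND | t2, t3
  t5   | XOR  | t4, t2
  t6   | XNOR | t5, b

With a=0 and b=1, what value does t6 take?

t1 = 1 NAND 0 = 1
t2 = 0 NAND 1 = 1
t3 = 1 XOR 1 = 0
t4 = 1 NAND 0 = 1
t5 = 1 XOR 1 = 0
t6 = 0 XNOR 1 = 0

0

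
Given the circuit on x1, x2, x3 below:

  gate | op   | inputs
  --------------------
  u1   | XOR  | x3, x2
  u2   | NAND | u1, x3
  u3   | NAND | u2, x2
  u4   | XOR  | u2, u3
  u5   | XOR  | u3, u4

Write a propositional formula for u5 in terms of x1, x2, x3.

(((x3 XOR x2) NAND x3) NAND x2) XOR (((x3 XOR x2) NAND x3) XOR (((x3 XOR x2) NAND x3) NAND x2))

u1 = x3 XOR x2
u2 = u1 NAND x3 = (x3 XOR x2) NAND x3
u3 = u2 NAND x2 = ((x3 XOR x2) NAND x3) NAND x2
u4 = u2 XOR u3 = ((x3 XOR x2) NAND x3) XOR (((x3 XOR x2) NAND x3) NAND x2)
u5 = u3 XOR u4 = (((x3 XOR x2) NAND x3) NAND x2) XOR (((x3 XOR x2) NAND x3) XOR (((x3 XOR x2) NAND x3) NAND x2))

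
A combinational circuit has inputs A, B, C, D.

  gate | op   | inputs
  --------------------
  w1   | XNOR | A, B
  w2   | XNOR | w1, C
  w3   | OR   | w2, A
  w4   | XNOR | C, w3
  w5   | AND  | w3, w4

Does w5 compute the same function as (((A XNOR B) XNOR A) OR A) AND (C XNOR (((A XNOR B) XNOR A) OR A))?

No

w1 = A XNOR B
w2 = w1 XNOR C = (A XNOR B) XNOR C
w3 = w2 OR A = ((A XNOR B) XNOR C) OR A
w4 = C XNOR w3 = C XNOR (((A XNOR B) XNOR C) OR A)
w5 = w3 AND w4 = (((A XNOR B) XNOR C) OR A) AND (C XNOR (((A XNOR B) XNOR C) OR A))
At A=0, B=0, C=1, D=0: circuit gives 1, formula gives 0.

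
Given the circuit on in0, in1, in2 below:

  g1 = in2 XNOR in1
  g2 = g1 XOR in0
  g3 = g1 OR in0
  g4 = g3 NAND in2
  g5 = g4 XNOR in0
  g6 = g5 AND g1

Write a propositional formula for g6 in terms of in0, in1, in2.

g1 = in2 XNOR in1
g3 = g1 OR in0 = (in2 XNOR in1) OR in0
g4 = g3 NAND in2 = ((in2 XNOR in1) OR in0) NAND in2
g5 = g4 XNOR in0 = (((in2 XNOR in1) OR in0) NAND in2) XNOR in0
g6 = g5 AND g1 = ((((in2 XNOR in1) OR in0) NAND in2) XNOR in0) AND (in2 XNOR in1)

((((in2 XNOR in1) OR in0) NAND in2) XNOR in0) AND (in2 XNOR in1)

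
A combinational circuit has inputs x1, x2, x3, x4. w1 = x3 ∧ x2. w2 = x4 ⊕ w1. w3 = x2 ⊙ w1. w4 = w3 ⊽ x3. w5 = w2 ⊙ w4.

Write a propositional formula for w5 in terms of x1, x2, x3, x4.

w1 = x3 ∧ x2
w2 = x4 ⊕ w1 = x4 ⊕ (x3 ∧ x2)
w3 = x2 ⊙ w1 = x2 ⊙ (x3 ∧ x2)
w4 = w3 ⊽ x3 = (x2 ⊙ (x3 ∧ x2)) ⊽ x3
w5 = w2 ⊙ w4 = (x4 ⊕ (x3 ∧ x2)) ⊙ ((x2 ⊙ (x3 ∧ x2)) ⊽ x3)

(x4 ⊕ (x3 ∧ x2)) ⊙ ((x2 ⊙ (x3 ∧ x2)) ⊽ x3)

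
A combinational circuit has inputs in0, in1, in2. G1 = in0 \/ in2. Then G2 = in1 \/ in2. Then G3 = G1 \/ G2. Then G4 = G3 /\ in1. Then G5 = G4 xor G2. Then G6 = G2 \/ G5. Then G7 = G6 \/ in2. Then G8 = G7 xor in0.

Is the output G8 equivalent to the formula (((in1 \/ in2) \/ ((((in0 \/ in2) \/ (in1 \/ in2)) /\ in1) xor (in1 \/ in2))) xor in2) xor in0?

G1 = in0 \/ in2
G2 = in1 \/ in2
G3 = G1 \/ G2 = (in0 \/ in2) \/ (in1 \/ in2)
G4 = G3 /\ in1 = ((in0 \/ in2) \/ (in1 \/ in2)) /\ in1
G5 = G4 xor G2 = (((in0 \/ in2) \/ (in1 \/ in2)) /\ in1) xor (in1 \/ in2)
G6 = G2 \/ G5 = (in1 \/ in2) \/ ((((in0 \/ in2) \/ (in1 \/ in2)) /\ in1) xor (in1 \/ in2))
G7 = G6 \/ in2 = ((in1 \/ in2) \/ ((((in0 \/ in2) \/ (in1 \/ in2)) /\ in1) xor (in1 \/ in2))) \/ in2
G8 = G7 xor in0 = (((in1 \/ in2) \/ ((((in0 \/ in2) \/ (in1 \/ in2)) /\ in1) xor (in1 \/ in2))) \/ in2) xor in0
At in0=0, in1=0, in2=1: circuit gives 1, formula gives 0.

No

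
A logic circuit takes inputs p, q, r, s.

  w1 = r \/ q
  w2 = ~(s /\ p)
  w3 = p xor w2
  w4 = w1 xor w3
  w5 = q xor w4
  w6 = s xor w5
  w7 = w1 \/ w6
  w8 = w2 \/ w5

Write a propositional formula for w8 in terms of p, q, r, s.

(~(s /\ p)) \/ (q xor ((r \/ q) xor (p xor (~(s /\ p)))))

w1 = r \/ q
w2 = ~(s /\ p)
w3 = p xor w2 = p xor (~(s /\ p))
w4 = w1 xor w3 = (r \/ q) xor (p xor (~(s /\ p)))
w5 = q xor w4 = q xor ((r \/ q) xor (p xor (~(s /\ p))))
w8 = w2 \/ w5 = (~(s /\ p)) \/ (q xor ((r \/ q) xor (p xor (~(s /\ p)))))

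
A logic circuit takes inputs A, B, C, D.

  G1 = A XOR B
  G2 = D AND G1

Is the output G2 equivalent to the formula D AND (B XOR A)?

Yes

G1 = A XOR B
G2 = D AND G1 = D AND (A XOR B)
At A=0, B=0, C=0, D=0: circuit gives 0, formula gives 0.
At A=0, B=1, C=0, D=1: circuit gives 1, formula gives 1.
Agrees on all 16 inputs.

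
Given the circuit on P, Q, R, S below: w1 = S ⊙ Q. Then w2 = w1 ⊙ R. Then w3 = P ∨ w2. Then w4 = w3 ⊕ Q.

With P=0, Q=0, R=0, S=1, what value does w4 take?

w1 = 1 ⊙ 0 = 0
w2 = 0 ⊙ 0 = 1
w3 = 0 ∨ 1 = 1
w4 = 1 ⊕ 0 = 1

1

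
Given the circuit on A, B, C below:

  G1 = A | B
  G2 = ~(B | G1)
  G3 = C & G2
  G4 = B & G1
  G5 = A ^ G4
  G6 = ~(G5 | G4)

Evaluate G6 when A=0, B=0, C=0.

1

G1 = 0 | 0 = 0
G4 = 0 & 0 = 0
G5 = 0 ^ 0 = 0
G6 = ~(0 | 0) = 1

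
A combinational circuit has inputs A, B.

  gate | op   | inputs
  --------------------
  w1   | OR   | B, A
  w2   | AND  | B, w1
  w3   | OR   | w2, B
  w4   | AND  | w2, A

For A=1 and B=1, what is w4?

1

w1 = 1 OR 1 = 1
w2 = 1 AND 1 = 1
w4 = 1 AND 1 = 1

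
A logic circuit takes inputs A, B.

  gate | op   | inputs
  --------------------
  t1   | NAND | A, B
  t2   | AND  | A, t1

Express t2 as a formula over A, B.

t1 = A NAND B
t2 = A AND t1 = A AND (A NAND B)

A AND (A NAND B)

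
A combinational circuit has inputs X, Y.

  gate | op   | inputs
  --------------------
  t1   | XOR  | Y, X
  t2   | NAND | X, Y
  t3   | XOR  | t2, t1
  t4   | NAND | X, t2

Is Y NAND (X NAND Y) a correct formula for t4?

No

t2 = X NAND Y
t4 = X NAND t2 = X NAND (X NAND Y)
At X=0, Y=1: circuit gives 1, formula gives 0.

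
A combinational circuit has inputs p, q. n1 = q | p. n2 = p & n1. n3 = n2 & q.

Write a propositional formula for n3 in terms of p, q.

(p & (q | p)) & q

n1 = q | p
n2 = p & n1 = p & (q | p)
n3 = n2 & q = (p & (q | p)) & q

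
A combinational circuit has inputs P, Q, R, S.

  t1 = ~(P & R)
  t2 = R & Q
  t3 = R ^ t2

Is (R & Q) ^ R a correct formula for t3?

t2 = R & Q
t3 = R ^ t2 = R ^ (R & Q)
At P=0, Q=0, R=0, S=0: circuit gives 0, formula gives 0.
At P=0, Q=0, R=1, S=0: circuit gives 1, formula gives 1.
Agrees on all 16 inputs.

Yes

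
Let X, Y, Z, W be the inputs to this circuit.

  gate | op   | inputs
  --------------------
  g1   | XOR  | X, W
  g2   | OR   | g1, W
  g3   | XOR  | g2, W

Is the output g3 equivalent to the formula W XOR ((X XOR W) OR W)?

Yes

g1 = X XOR W
g2 = g1 OR W = (X XOR W) OR W
g3 = g2 XOR W = ((X XOR W) OR W) XOR W
At X=0, Y=0, Z=0, W=0: circuit gives 0, formula gives 0.
At X=1, Y=0, Z=0, W=0: circuit gives 1, formula gives 1.
Agrees on all 16 inputs.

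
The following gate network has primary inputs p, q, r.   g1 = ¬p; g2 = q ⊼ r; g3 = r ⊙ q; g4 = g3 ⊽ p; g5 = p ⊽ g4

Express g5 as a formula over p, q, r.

p ⊽ ((r ⊙ q) ⊽ p)

g3 = r ⊙ q
g4 = g3 ⊽ p = (r ⊙ q) ⊽ p
g5 = p ⊽ g4 = p ⊽ ((r ⊙ q) ⊽ p)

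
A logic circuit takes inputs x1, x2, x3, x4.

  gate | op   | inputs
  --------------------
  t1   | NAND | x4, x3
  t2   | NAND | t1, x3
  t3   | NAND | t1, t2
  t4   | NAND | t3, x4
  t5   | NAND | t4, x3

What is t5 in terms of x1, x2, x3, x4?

t1 = x4 NAND x3
t2 = t1 NAND x3 = (x4 NAND x3) NAND x3
t3 = t1 NAND t2 = (x4 NAND x3) NAND ((x4 NAND x3) NAND x3)
t4 = t3 NAND x4 = ((x4 NAND x3) NAND ((x4 NAND x3) NAND x3)) NAND x4
t5 = t4 NAND x3 = (((x4 NAND x3) NAND ((x4 NAND x3) NAND x3)) NAND x4) NAND x3

(((x4 NAND x3) NAND ((x4 NAND x3) NAND x3)) NAND x4) NAND x3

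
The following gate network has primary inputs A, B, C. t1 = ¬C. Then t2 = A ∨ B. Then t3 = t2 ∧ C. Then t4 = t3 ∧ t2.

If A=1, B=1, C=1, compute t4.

t2 = 1 ∨ 1 = 1
t3 = 1 ∧ 1 = 1
t4 = 1 ∧ 1 = 1

1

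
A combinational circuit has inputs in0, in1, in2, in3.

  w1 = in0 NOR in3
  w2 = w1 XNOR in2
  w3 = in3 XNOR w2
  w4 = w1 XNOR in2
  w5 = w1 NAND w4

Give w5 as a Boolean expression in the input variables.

w1 = in0 NOR in3
w4 = w1 XNOR in2 = (in0 NOR in3) XNOR in2
w5 = w1 NAND w4 = (in0 NOR in3) NAND ((in0 NOR in3) XNOR in2)

(in0 NOR in3) NAND ((in0 NOR in3) XNOR in2)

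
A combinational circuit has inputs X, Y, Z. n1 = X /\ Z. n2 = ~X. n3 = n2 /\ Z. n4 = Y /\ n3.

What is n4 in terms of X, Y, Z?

n2 = ~X
n3 = n2 /\ Z = ~X /\ Z
n4 = Y /\ n3 = Y /\ (~X /\ Z)

Y /\ (~X /\ Z)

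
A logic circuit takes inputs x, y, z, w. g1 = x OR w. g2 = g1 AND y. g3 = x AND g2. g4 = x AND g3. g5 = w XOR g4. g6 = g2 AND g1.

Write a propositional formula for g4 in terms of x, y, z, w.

g1 = x OR w
g2 = g1 AND y = (x OR w) AND y
g3 = x AND g2 = x AND ((x OR w) AND y)
g4 = x AND g3 = x AND (x AND ((x OR w) AND y))

x AND (x AND ((x OR w) AND y))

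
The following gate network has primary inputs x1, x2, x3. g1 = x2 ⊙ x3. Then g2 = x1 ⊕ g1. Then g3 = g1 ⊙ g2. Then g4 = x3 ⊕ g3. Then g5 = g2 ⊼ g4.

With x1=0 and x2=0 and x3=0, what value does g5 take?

g1 = 0 ⊙ 0 = 1
g2 = 0 ⊕ 1 = 1
g3 = 1 ⊙ 1 = 1
g4 = 0 ⊕ 1 = 1
g5 = 1 ⊼ 1 = 0

0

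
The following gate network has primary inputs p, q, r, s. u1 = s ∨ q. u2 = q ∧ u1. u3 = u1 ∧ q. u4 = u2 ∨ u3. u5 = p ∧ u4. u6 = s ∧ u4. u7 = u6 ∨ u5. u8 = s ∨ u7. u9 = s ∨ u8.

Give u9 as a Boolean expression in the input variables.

u1 = s ∨ q
u2 = q ∧ u1 = q ∧ (s ∨ q)
u3 = u1 ∧ q = (s ∨ q) ∧ q
u4 = u2 ∨ u3 = (q ∧ (s ∨ q)) ∨ ((s ∨ q) ∧ q)
u5 = p ∧ u4 = p ∧ ((q ∧ (s ∨ q)) ∨ ((s ∨ q) ∧ q))
u6 = s ∧ u4 = s ∧ ((q ∧ (s ∨ q)) ∨ ((s ∨ q) ∧ q))
u7 = u6 ∨ u5 = (s ∧ ((q ∧ (s ∨ q)) ∨ ((s ∨ q) ∧ q))) ∨ (p ∧ ((q ∧ (s ∨ q)) ∨ ((s ∨ q) ∧ q)))
u8 = s ∨ u7 = s ∨ ((s ∧ ((q ∧ (s ∨ q)) ∨ ((s ∨ q) ∧ q))) ∨ (p ∧ ((q ∧ (s ∨ q)) ∨ ((s ∨ q) ∧ q))))
u9 = s ∨ u8 = s ∨ (s ∨ ((s ∧ ((q ∧ (s ∨ q)) ∨ ((s ∨ q) ∧ q))) ∨ (p ∧ ((q ∧ (s ∨ q)) ∨ ((s ∨ q) ∧ q)))))

s ∨ (s ∨ ((s ∧ ((q ∧ (s ∨ q)) ∨ ((s ∨ q) ∧ q))) ∨ (p ∧ ((q ∧ (s ∨ q)) ∨ ((s ∨ q) ∧ q)))))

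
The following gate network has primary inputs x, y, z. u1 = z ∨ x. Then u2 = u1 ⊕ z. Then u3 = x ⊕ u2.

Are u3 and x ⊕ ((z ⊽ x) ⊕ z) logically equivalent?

u1 = z ∨ x
u2 = u1 ⊕ z = (z ∨ x) ⊕ z
u3 = x ⊕ u2 = x ⊕ ((z ∨ x) ⊕ z)
At x=0, y=0, z=0: circuit gives 0, formula gives 1.

No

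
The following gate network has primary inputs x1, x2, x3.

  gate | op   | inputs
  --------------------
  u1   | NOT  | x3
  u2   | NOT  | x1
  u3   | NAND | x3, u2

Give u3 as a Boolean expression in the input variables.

x3 NAND NOT x1

u2 = NOT x1
u3 = x3 NAND u2 = x3 NAND NOT x1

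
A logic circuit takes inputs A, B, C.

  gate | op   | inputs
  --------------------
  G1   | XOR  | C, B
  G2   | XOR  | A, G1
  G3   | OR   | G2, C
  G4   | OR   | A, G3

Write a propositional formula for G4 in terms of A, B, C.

A OR ((A XOR (C XOR B)) OR C)

G1 = C XOR B
G2 = A XOR G1 = A XOR (C XOR B)
G3 = G2 OR C = (A XOR (C XOR B)) OR C
G4 = A OR G3 = A OR ((A XOR (C XOR B)) OR C)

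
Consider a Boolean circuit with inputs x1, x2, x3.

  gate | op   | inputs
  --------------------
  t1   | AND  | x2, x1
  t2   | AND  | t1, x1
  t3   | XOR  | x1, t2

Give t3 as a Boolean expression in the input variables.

t1 = x2 AND x1
t2 = t1 AND x1 = (x2 AND x1) AND x1
t3 = x1 XOR t2 = x1 XOR ((x2 AND x1) AND x1)

x1 XOR ((x2 AND x1) AND x1)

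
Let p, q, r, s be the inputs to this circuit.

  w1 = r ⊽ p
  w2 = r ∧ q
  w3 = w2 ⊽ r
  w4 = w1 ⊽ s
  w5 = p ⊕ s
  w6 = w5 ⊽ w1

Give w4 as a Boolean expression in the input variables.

(r ⊽ p) ⊽ s

w1 = r ⊽ p
w4 = w1 ⊽ s = (r ⊽ p) ⊽ s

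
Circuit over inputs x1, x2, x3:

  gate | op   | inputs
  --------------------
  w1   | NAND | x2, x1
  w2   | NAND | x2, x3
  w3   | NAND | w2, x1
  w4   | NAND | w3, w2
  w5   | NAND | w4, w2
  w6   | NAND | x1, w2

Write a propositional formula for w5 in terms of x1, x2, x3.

(((x2 NAND x3) NAND x1) NAND (x2 NAND x3)) NAND (x2 NAND x3)

w2 = x2 NAND x3
w3 = w2 NAND x1 = (x2 NAND x3) NAND x1
w4 = w3 NAND w2 = ((x2 NAND x3) NAND x1) NAND (x2 NAND x3)
w5 = w4 NAND w2 = (((x2 NAND x3) NAND x1) NAND (x2 NAND x3)) NAND (x2 NAND x3)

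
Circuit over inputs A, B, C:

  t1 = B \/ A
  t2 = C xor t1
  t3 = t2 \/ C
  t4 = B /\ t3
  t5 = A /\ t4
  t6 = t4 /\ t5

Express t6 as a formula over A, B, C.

(B /\ ((C xor (B \/ A)) \/ C)) /\ (A /\ (B /\ ((C xor (B \/ A)) \/ C)))

t1 = B \/ A
t2 = C xor t1 = C xor (B \/ A)
t3 = t2 \/ C = (C xor (B \/ A)) \/ C
t4 = B /\ t3 = B /\ ((C xor (B \/ A)) \/ C)
t5 = A /\ t4 = A /\ (B /\ ((C xor (B \/ A)) \/ C))
t6 = t4 /\ t5 = (B /\ ((C xor (B \/ A)) \/ C)) /\ (A /\ (B /\ ((C xor (B \/ A)) \/ C)))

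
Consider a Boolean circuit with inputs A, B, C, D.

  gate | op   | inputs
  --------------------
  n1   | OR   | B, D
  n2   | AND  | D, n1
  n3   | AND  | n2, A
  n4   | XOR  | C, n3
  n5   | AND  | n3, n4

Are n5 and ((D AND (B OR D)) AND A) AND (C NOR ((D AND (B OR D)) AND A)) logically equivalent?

No

n1 = B OR D
n2 = D AND n1 = D AND (B OR D)
n3 = n2 AND A = (D AND (B OR D)) AND A
n4 = C XOR n3 = C XOR ((D AND (B OR D)) AND A)
n5 = n3 AND n4 = ((D AND (B OR D)) AND A) AND (C XOR ((D AND (B OR D)) AND A))
At A=1, B=0, C=0, D=1: circuit gives 1, formula gives 0.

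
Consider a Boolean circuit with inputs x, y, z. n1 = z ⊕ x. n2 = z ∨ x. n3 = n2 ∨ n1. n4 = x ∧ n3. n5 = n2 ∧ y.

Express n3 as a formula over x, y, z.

n1 = z ⊕ x
n2 = z ∨ x
n3 = n2 ∨ n1 = (z ∨ x) ∨ (z ⊕ x)

(z ∨ x) ∨ (z ⊕ x)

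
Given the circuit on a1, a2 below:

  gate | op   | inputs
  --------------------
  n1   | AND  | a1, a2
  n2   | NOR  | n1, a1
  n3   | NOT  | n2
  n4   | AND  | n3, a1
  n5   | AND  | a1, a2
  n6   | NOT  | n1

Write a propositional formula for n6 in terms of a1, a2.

n1 = a1 AND a2
n6 = NOT n1 = NOT (a1 AND a2)

NOT (a1 AND a2)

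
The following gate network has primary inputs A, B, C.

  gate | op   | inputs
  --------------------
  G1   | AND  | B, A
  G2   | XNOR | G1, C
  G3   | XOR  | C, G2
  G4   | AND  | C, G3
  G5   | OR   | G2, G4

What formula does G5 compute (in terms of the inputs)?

G1 = B AND A
G2 = G1 XNOR C = (B AND A) XNOR C
G3 = C XOR G2 = C XOR ((B AND A) XNOR C)
G4 = C AND G3 = C AND (C XOR ((B AND A) XNOR C))
G5 = G2 OR G4 = ((B AND A) XNOR C) OR (C AND (C XOR ((B AND A) XNOR C)))

((B AND A) XNOR C) OR (C AND (C XOR ((B AND A) XNOR C)))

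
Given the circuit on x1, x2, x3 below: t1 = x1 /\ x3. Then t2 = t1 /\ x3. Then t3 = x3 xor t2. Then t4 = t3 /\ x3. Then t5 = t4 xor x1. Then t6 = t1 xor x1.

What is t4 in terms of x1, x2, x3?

t1 = x1 /\ x3
t2 = t1 /\ x3 = (x1 /\ x3) /\ x3
t3 = x3 xor t2 = x3 xor ((x1 /\ x3) /\ x3)
t4 = t3 /\ x3 = (x3 xor ((x1 /\ x3) /\ x3)) /\ x3

(x3 xor ((x1 /\ x3) /\ x3)) /\ x3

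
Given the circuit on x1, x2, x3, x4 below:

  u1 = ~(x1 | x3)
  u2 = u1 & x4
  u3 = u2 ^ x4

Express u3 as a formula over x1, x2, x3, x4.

((~(x1 | x3)) & x4) ^ x4

u1 = ~(x1 | x3)
u2 = u1 & x4 = (~(x1 | x3)) & x4
u3 = u2 ^ x4 = ((~(x1 | x3)) & x4) ^ x4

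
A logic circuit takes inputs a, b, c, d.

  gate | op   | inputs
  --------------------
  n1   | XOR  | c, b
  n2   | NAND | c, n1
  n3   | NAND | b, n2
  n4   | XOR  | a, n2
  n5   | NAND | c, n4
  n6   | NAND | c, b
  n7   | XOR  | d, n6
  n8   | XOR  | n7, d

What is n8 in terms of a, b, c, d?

n6 = c NAND b
n7 = d XOR n6 = d XOR (c NAND b)
n8 = n7 XOR d = (d XOR (c NAND b)) XOR d

(d XOR (c NAND b)) XOR d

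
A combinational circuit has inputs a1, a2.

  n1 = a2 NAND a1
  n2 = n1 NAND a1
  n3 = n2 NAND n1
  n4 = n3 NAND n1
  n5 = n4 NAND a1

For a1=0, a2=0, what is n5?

1

n1 = 0 NAND 0 = 1
n2 = 1 NAND 0 = 1
n3 = 1 NAND 1 = 0
n4 = 0 NAND 1 = 1
n5 = 1 NAND 0 = 1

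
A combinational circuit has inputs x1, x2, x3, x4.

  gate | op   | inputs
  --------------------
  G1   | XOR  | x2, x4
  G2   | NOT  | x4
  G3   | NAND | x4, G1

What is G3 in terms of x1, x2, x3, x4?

x4 NAND (x2 XOR x4)

G1 = x2 XOR x4
G3 = x4 NAND G1 = x4 NAND (x2 XOR x4)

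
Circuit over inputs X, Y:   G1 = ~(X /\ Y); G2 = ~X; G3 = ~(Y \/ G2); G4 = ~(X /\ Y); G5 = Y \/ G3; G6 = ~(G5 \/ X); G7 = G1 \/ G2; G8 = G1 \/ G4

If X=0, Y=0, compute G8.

1

G1 = ~(0 /\ 0) = 1
G4 = ~(0 /\ 0) = 1
G8 = 1 \/ 1 = 1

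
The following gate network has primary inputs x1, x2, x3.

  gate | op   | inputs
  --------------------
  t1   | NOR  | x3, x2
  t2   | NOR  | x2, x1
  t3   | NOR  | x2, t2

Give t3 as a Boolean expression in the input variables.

t2 = x2 NOR x1
t3 = x2 NOR t2 = x2 NOR (x2 NOR x1)

x2 NOR (x2 NOR x1)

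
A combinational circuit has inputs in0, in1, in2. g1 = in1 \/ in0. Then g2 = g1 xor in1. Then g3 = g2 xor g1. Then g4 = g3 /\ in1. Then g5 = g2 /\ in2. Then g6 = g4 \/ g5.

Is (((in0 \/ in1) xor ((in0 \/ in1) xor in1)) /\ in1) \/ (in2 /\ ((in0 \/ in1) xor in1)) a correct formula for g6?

Yes

g1 = in1 \/ in0
g2 = g1 xor in1 = (in1 \/ in0) xor in1
g3 = g2 xor g1 = ((in1 \/ in0) xor in1) xor (in1 \/ in0)
g4 = g3 /\ in1 = (((in1 \/ in0) xor in1) xor (in1 \/ in0)) /\ in1
g5 = g2 /\ in2 = ((in1 \/ in0) xor in1) /\ in2
g6 = g4 \/ g5 = ((((in1 \/ in0) xor in1) xor (in1 \/ in0)) /\ in1) \/ (((in1 \/ in0) xor in1) /\ in2)
At in0=0, in1=0, in2=0: circuit gives 0, formula gives 0.
At in0=0, in1=1, in2=0: circuit gives 1, formula gives 1.
Agrees on all 8 inputs.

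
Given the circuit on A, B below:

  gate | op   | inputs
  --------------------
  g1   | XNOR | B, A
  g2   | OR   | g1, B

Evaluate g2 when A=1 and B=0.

0

g1 = 0 XNOR 1 = 0
g2 = 0 OR 0 = 0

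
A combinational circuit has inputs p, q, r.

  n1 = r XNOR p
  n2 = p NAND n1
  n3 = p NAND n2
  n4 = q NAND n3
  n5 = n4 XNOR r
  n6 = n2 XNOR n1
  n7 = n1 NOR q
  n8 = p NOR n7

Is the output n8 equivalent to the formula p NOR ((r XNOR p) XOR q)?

n1 = r XNOR p
n7 = n1 NOR q = (r XNOR p) NOR q
n8 = p NOR n7 = p NOR ((r XNOR p) NOR q)
At p=0, q=0, r=0: circuit gives 1, formula gives 0.

No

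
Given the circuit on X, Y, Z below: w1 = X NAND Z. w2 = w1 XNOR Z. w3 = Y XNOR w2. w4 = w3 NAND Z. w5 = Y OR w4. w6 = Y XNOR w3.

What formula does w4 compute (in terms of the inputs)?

(Y XNOR ((X NAND Z) XNOR Z)) NAND Z

w1 = X NAND Z
w2 = w1 XNOR Z = (X NAND Z) XNOR Z
w3 = Y XNOR w2 = Y XNOR ((X NAND Z) XNOR Z)
w4 = w3 NAND Z = (Y XNOR ((X NAND Z) XNOR Z)) NAND Z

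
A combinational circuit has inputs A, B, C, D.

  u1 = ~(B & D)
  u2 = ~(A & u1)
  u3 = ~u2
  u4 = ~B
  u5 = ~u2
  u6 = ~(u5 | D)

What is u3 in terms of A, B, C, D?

~(~(A & (~(B & D))))

u1 = ~(B & D)
u2 = ~(A & u1) = ~(A & (~(B & D)))
u3 = ~u2 = ~(~(A & (~(B & D))))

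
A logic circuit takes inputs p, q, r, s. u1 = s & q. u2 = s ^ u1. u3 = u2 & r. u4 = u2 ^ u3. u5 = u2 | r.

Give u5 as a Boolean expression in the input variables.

u1 = s & q
u2 = s ^ u1 = s ^ (s & q)
u5 = u2 | r = (s ^ (s & q)) | r

(s ^ (s & q)) | r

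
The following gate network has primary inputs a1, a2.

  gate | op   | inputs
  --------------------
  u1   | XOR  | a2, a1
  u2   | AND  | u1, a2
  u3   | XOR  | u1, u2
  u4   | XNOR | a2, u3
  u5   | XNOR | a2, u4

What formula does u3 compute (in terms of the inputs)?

(a2 XOR a1) XOR ((a2 XOR a1) AND a2)

u1 = a2 XOR a1
u2 = u1 AND a2 = (a2 XOR a1) AND a2
u3 = u1 XOR u2 = (a2 XOR a1) XOR ((a2 XOR a1) AND a2)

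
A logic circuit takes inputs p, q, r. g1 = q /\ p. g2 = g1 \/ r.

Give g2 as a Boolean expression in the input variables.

g1 = q /\ p
g2 = g1 \/ r = (q /\ p) \/ r

(q /\ p) \/ r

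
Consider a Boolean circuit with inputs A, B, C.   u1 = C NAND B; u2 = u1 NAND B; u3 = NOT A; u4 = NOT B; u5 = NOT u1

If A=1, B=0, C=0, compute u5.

u1 = 0 NAND 0 = 1
u5 = NOT 1 = 0

0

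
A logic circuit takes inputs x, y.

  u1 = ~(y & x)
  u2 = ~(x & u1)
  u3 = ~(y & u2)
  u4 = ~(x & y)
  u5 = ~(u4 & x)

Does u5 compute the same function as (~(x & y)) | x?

No

u4 = ~(x & y)
u5 = ~(u4 & x) = ~((~(x & y)) & x)
At x=1, y=0: circuit gives 0, formula gives 1.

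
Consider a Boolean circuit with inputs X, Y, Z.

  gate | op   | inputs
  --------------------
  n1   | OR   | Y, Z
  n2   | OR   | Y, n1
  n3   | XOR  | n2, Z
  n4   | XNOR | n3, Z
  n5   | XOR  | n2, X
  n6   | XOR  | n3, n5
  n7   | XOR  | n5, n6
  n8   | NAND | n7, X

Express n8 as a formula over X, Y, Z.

(((Y OR (Y OR Z)) XOR X) XOR (((Y OR (Y OR Z)) XOR Z) XOR ((Y OR (Y OR Z)) XOR X))) NAND X

n1 = Y OR Z
n2 = Y OR n1 = Y OR (Y OR Z)
n3 = n2 XOR Z = (Y OR (Y OR Z)) XOR Z
n5 = n2 XOR X = (Y OR (Y OR Z)) XOR X
n6 = n3 XOR n5 = ((Y OR (Y OR Z)) XOR Z) XOR ((Y OR (Y OR Z)) XOR X)
n7 = n5 XOR n6 = ((Y OR (Y OR Z)) XOR X) XOR (((Y OR (Y OR Z)) XOR Z) XOR ((Y OR (Y OR Z)) XOR X))
n8 = n7 NAND X = (((Y OR (Y OR Z)) XOR X) XOR (((Y OR (Y OR Z)) XOR Z) XOR ((Y OR (Y OR Z)) XOR X))) NAND X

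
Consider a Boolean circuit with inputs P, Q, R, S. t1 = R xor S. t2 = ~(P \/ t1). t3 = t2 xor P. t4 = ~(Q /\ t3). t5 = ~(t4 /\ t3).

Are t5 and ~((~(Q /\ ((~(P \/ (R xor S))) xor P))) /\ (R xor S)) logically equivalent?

No

t1 = R xor S
t2 = ~(P \/ t1) = ~(P \/ (R xor S))
t3 = t2 xor P = (~(P \/ (R xor S))) xor P
t4 = ~(Q /\ t3) = ~(Q /\ ((~(P \/ (R xor S))) xor P))
t5 = ~(t4 /\ t3) = ~((~(Q /\ ((~(P \/ (R xor S))) xor P))) /\ ((~(P \/ (R xor S))) xor P))
At P=0, Q=0, R=0, S=0: circuit gives 0, formula gives 1.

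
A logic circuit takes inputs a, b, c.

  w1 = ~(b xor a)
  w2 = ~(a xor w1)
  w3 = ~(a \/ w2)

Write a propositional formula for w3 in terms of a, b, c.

w1 = ~(b xor a)
w2 = ~(a xor w1) = ~(a xor (~(b xor a)))
w3 = ~(a \/ w2) = ~(a \/ (~(a xor (~(b xor a)))))

~(a \/ (~(a xor (~(b xor a)))))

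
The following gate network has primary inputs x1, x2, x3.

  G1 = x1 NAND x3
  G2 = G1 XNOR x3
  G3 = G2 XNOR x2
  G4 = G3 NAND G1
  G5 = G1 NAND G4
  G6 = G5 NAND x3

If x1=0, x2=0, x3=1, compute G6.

G1 = 0 NAND 1 = 1
G2 = 1 XNOR 1 = 1
G3 = 1 XNOR 0 = 0
G4 = 0 NAND 1 = 1
G5 = 1 NAND 1 = 0
G6 = 0 NAND 1 = 1

1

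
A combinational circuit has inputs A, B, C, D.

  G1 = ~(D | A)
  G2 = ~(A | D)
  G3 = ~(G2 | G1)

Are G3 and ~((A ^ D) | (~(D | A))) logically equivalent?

No

G1 = ~(D | A)
G2 = ~(A | D)
G3 = ~(G2 | G1) = ~((~(A | D)) | (~(D | A)))
At A=0, B=0, C=0, D=1: circuit gives 1, formula gives 0.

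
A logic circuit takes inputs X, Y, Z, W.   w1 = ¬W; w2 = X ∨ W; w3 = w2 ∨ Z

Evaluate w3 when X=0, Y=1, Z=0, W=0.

w2 = 0 ∨ 0 = 0
w3 = 0 ∨ 0 = 0

0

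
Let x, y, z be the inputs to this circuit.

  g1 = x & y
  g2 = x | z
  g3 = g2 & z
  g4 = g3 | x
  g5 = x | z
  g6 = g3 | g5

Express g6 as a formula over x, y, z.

g2 = x | z
g3 = g2 & z = (x | z) & z
g5 = x | z
g6 = g3 | g5 = ((x | z) & z) | (x | z)

((x | z) & z) | (x | z)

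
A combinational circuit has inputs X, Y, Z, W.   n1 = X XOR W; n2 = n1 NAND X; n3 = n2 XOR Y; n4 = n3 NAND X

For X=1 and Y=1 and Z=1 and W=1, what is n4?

1

n1 = 1 XOR 1 = 0
n2 = 0 NAND 1 = 1
n3 = 1 XOR 1 = 0
n4 = 0 NAND 1 = 1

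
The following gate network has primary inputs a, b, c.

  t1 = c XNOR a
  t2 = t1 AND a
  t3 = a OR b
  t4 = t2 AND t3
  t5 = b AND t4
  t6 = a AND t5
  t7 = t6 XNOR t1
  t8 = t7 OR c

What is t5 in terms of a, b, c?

t1 = c XNOR a
t2 = t1 AND a = (c XNOR a) AND a
t3 = a OR b
t4 = t2 AND t3 = ((c XNOR a) AND a) AND (a OR b)
t5 = b AND t4 = b AND (((c XNOR a) AND a) AND (a OR b))

b AND (((c XNOR a) AND a) AND (a OR b))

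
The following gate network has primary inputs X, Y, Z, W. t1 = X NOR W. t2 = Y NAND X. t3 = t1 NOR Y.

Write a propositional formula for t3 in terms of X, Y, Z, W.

t1 = X NOR W
t3 = t1 NOR Y = (X NOR W) NOR Y

(X NOR W) NOR Y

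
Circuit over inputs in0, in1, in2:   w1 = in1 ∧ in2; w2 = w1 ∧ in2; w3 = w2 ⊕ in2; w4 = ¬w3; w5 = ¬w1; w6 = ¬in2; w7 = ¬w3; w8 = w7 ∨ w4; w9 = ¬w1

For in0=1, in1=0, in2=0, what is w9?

w1 = 0 ∧ 0 = 0
w9 = ¬0 = 1

1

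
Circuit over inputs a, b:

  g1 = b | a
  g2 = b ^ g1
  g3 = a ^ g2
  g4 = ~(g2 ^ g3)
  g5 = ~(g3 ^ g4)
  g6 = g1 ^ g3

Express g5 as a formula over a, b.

g1 = b | a
g2 = b ^ g1 = b ^ (b | a)
g3 = a ^ g2 = a ^ (b ^ (b | a))
g4 = ~(g2 ^ g3) = ~((b ^ (b | a)) ^ (a ^ (b ^ (b | a))))
g5 = ~(g3 ^ g4) = ~((a ^ (b ^ (b | a))) ^ (~((b ^ (b | a)) ^ (a ^ (b ^ (b | a))))))

~((a ^ (b ^ (b | a))) ^ (~((b ^ (b | a)) ^ (a ^ (b ^ (b | a))))))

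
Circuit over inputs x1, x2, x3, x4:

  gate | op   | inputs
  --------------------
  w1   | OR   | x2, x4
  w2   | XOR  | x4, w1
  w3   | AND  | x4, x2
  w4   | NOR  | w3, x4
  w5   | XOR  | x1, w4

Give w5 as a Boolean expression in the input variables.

w3 = x4 AND x2
w4 = w3 NOR x4 = (x4 AND x2) NOR x4
w5 = x1 XOR w4 = x1 XOR ((x4 AND x2) NOR x4)

x1 XOR ((x4 AND x2) NOR x4)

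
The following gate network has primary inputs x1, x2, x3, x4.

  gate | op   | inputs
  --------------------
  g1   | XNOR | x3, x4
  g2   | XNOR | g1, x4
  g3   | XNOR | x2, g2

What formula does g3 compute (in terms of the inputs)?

g1 = x3 XNOR x4
g2 = g1 XNOR x4 = (x3 XNOR x4) XNOR x4
g3 = x2 XNOR g2 = x2 XNOR ((x3 XNOR x4) XNOR x4)

x2 XNOR ((x3 XNOR x4) XNOR x4)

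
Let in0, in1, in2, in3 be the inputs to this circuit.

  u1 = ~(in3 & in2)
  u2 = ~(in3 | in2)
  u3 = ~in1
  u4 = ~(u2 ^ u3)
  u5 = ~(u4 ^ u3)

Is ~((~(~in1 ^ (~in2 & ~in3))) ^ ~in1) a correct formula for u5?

Yes

u2 = ~(in3 | in2)
u3 = ~in1
u4 = ~(u2 ^ u3) = ~((~(in3 | in2)) ^ ~in1)
u5 = ~(u4 ^ u3) = ~((~((~(in3 | in2)) ^ ~in1)) ^ ~in1)
At in0=0, in1=0, in2=0, in3=1: circuit gives 0, formula gives 0.
At in0=0, in1=0, in2=0, in3=0: circuit gives 1, formula gives 1.
Agrees on all 16 inputs.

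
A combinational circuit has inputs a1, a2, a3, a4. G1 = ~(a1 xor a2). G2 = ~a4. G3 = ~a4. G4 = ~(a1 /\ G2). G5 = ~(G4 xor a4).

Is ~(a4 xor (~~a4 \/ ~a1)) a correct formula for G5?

Yes

G2 = ~a4
G4 = ~(a1 /\ G2) = ~(a1 /\ ~a4)
G5 = ~(G4 xor a4) = ~((~(a1 /\ ~a4)) xor a4)
At a1=0, a2=0, a3=0, a4=0: circuit gives 0, formula gives 0.
At a1=0, a2=0, a3=0, a4=1: circuit gives 1, formula gives 1.
Agrees on all 16 inputs.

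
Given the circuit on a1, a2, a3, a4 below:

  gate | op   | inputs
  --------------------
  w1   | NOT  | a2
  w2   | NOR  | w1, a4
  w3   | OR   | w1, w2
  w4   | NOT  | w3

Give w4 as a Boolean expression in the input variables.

NOT (NOT a2 OR (NOT a2 NOR a4))

w1 = NOT a2
w2 = w1 NOR a4 = NOT a2 NOR a4
w3 = w1 OR w2 = NOT a2 OR (NOT a2 NOR a4)
w4 = NOT w3 = NOT (NOT a2 OR (NOT a2 NOR a4))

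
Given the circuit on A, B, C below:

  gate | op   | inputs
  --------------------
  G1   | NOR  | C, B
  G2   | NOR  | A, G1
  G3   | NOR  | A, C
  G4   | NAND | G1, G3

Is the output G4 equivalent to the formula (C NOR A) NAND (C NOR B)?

Yes

G1 = C NOR B
G3 = A NOR C
G4 = G1 NAND G3 = (C NOR B) NAND (A NOR C)
At A=0, B=0, C=0: circuit gives 0, formula gives 0.
At A=0, B=0, C=1: circuit gives 1, formula gives 1.
Agrees on all 8 inputs.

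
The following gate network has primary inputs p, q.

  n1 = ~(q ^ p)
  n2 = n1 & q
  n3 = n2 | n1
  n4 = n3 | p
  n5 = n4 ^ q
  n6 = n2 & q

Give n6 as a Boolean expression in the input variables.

((~(q ^ p)) & q) & q

n1 = ~(q ^ p)
n2 = n1 & q = (~(q ^ p)) & q
n6 = n2 & q = ((~(q ^ p)) & q) & q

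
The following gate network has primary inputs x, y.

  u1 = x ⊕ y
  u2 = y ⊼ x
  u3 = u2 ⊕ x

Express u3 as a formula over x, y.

(y ⊼ x) ⊕ x

u2 = y ⊼ x
u3 = u2 ⊕ x = (y ⊼ x) ⊕ x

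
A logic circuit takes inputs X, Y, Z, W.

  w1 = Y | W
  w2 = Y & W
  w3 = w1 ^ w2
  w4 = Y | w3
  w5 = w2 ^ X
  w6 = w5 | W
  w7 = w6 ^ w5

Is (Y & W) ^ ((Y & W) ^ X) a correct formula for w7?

w2 = Y & W
w5 = w2 ^ X = (Y & W) ^ X
w6 = w5 | W = ((Y & W) ^ X) | W
w7 = w6 ^ w5 = (((Y & W) ^ X) | W) ^ ((Y & W) ^ X)
At X=0, Y=0, Z=0, W=1: circuit gives 1, formula gives 0.

No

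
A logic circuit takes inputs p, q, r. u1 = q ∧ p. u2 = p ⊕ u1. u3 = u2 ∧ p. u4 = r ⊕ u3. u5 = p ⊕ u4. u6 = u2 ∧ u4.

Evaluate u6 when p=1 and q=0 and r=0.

u1 = 0 ∧ 1 = 0
u2 = 1 ⊕ 0 = 1
u3 = 1 ∧ 1 = 1
u4 = 0 ⊕ 1 = 1
u6 = 1 ∧ 1 = 1

1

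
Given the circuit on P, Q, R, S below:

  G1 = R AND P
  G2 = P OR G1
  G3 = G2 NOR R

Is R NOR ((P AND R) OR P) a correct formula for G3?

Yes

G1 = R AND P
G2 = P OR G1 = P OR (R AND P)
G3 = G2 NOR R = (P OR (R AND P)) NOR R
At P=0, Q=0, R=1, S=0: circuit gives 0, formula gives 0.
At P=0, Q=0, R=0, S=0: circuit gives 1, formula gives 1.
Agrees on all 16 inputs.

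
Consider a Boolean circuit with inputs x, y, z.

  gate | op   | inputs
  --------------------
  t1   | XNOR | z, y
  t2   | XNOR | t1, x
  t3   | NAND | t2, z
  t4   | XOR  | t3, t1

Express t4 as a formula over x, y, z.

t1 = z XNOR y
t2 = t1 XNOR x = (z XNOR y) XNOR x
t3 = t2 NAND z = ((z XNOR y) XNOR x) NAND z
t4 = t3 XOR t1 = (((z XNOR y) XNOR x) NAND z) XOR (z XNOR y)

(((z XNOR y) XNOR x) NAND z) XOR (z XNOR y)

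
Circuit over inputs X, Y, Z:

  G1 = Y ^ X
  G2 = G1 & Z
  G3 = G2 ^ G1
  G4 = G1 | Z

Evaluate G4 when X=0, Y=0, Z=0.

0

G1 = 0 ^ 0 = 0
G4 = 0 | 0 = 0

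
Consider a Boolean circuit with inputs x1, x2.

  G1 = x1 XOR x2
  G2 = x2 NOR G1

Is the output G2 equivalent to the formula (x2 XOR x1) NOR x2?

Yes

G1 = x1 XOR x2
G2 = x2 NOR G1 = x2 NOR (x1 XOR x2)
At x1=0, x2=1: circuit gives 0, formula gives 0.
At x1=0, x2=0: circuit gives 1, formula gives 1.
Agrees on all 4 inputs.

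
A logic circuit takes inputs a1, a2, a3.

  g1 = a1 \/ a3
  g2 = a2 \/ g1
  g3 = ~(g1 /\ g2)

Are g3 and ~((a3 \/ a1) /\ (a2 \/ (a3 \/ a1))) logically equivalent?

g1 = a1 \/ a3
g2 = a2 \/ g1 = a2 \/ (a1 \/ a3)
g3 = ~(g1 /\ g2) = ~((a1 \/ a3) /\ (a2 \/ (a1 \/ a3)))
At a1=0, a2=0, a3=1: circuit gives 0, formula gives 0.
At a1=0, a2=0, a3=0: circuit gives 1, formula gives 1.
Agrees on all 8 inputs.

Yes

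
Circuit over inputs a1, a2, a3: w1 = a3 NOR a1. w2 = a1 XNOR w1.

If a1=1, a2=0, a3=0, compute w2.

0

w1 = 0 NOR 1 = 0
w2 = 1 XNOR 0 = 0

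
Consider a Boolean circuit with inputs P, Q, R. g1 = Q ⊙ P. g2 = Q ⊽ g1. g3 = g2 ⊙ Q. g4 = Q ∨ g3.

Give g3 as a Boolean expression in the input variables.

g1 = Q ⊙ P
g2 = Q ⊽ g1 = Q ⊽ (Q ⊙ P)
g3 = g2 ⊙ Q = (Q ⊽ (Q ⊙ P)) ⊙ Q

(Q ⊽ (Q ⊙ P)) ⊙ Q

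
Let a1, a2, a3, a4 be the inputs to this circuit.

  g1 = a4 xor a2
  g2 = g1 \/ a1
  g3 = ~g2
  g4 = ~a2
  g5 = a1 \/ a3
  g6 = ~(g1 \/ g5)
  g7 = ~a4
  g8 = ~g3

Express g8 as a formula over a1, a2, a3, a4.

~~((a4 xor a2) \/ a1)

g1 = a4 xor a2
g2 = g1 \/ a1 = (a4 xor a2) \/ a1
g3 = ~g2 = ~((a4 xor a2) \/ a1)
g8 = ~g3 = ~~((a4 xor a2) \/ a1)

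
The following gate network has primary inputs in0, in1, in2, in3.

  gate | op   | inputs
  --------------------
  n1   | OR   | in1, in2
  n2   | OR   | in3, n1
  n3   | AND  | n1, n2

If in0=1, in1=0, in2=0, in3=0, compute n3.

n1 = 0 OR 0 = 0
n2 = 0 OR 0 = 0
n3 = 0 AND 0 = 0

0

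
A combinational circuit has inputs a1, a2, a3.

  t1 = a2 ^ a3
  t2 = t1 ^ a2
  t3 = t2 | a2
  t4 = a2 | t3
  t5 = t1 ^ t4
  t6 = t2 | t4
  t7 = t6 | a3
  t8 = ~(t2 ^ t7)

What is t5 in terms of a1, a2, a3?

(a2 ^ a3) ^ (a2 | (((a2 ^ a3) ^ a2) | a2))

t1 = a2 ^ a3
t2 = t1 ^ a2 = (a2 ^ a3) ^ a2
t3 = t2 | a2 = ((a2 ^ a3) ^ a2) | a2
t4 = a2 | t3 = a2 | (((a2 ^ a3) ^ a2) | a2)
t5 = t1 ^ t4 = (a2 ^ a3) ^ (a2 | (((a2 ^ a3) ^ a2) | a2))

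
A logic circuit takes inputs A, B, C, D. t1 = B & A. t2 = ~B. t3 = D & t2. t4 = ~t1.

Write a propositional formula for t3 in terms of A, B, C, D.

D & ~B

t2 = ~B
t3 = D & t2 = D & ~B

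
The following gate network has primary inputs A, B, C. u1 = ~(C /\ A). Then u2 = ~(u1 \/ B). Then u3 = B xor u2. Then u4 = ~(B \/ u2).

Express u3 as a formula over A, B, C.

B xor (~((~(C /\ A)) \/ B))

u1 = ~(C /\ A)
u2 = ~(u1 \/ B) = ~((~(C /\ A)) \/ B)
u3 = B xor u2 = B xor (~((~(C /\ A)) \/ B))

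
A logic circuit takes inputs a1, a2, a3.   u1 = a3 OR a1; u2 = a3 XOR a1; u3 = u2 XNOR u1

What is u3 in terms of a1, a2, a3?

u1 = a3 OR a1
u2 = a3 XOR a1
u3 = u2 XNOR u1 = (a3 XOR a1) XNOR (a3 OR a1)

(a3 XOR a1) XNOR (a3 OR a1)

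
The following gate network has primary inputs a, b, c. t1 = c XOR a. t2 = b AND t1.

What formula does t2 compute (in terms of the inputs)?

b AND (c XOR a)

t1 = c XOR a
t2 = b AND t1 = b AND (c XOR a)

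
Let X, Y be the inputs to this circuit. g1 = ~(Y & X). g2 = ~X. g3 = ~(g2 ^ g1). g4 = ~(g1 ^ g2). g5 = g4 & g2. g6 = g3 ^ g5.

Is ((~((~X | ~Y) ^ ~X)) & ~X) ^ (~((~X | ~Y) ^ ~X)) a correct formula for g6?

Yes

g1 = ~(Y & X)
g2 = ~X
g3 = ~(g2 ^ g1) = ~(~X ^ (~(Y & X)))
g4 = ~(g1 ^ g2) = ~((~(Y & X)) ^ ~X)
g5 = g4 & g2 = (~((~(Y & X)) ^ ~X)) & ~X
g6 = g3 ^ g5 = (~(~X ^ (~(Y & X)))) ^ ((~((~(Y & X)) ^ ~X)) & ~X)
At X=0, Y=0: circuit gives 0, formula gives 0.
At X=1, Y=1: circuit gives 1, formula gives 1.
Agrees on all 4 inputs.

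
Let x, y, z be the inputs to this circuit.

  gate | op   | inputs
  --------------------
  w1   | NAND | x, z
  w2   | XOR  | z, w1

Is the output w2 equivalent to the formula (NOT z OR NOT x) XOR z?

w1 = x NAND z
w2 = z XOR w1 = z XOR (x NAND z)
At x=0, y=0, z=1: circuit gives 0, formula gives 0.
At x=0, y=0, z=0: circuit gives 1, formula gives 1.
Agrees on all 8 inputs.

Yes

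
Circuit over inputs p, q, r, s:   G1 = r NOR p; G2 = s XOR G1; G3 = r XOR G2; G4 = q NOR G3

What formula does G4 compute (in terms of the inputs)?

G1 = r NOR p
G2 = s XOR G1 = s XOR (r NOR p)
G3 = r XOR G2 = r XOR (s XOR (r NOR p))
G4 = q NOR G3 = q NOR (r XOR (s XOR (r NOR p)))

q NOR (r XOR (s XOR (r NOR p)))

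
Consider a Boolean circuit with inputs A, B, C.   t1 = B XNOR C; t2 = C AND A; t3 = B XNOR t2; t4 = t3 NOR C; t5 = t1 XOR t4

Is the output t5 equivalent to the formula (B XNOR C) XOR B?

t1 = B XNOR C
t2 = C AND A
t3 = B XNOR t2 = B XNOR (C AND A)
t4 = t3 NOR C = (B XNOR (C AND A)) NOR C
t5 = t1 XOR t4 = (B XNOR C) XOR ((B XNOR (C AND A)) NOR C)
At A=0, B=1, C=1: circuit gives 1, formula gives 0.

No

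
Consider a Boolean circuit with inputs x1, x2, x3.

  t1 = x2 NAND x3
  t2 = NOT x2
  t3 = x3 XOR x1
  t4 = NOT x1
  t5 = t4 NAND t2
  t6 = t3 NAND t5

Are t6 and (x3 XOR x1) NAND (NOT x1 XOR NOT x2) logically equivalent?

t2 = NOT x2
t3 = x3 XOR x1
t4 = NOT x1
t5 = t4 NAND t2 = NOT x1 NAND NOT x2
t6 = t3 NAND t5 = (x3 XOR x1) NAND (NOT x1 NAND NOT x2)
At x1=1, x2=1, x3=0: circuit gives 0, formula gives 1.

No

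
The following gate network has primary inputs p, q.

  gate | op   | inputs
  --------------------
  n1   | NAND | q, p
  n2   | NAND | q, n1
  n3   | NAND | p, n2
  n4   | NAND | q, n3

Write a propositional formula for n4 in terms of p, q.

n1 = q NAND p
n2 = q NAND n1 = q NAND (q NAND p)
n3 = p NAND n2 = p NAND (q NAND (q NAND p))
n4 = q NAND n3 = q NAND (p NAND (q NAND (q NAND p)))

q NAND (p NAND (q NAND (q NAND p)))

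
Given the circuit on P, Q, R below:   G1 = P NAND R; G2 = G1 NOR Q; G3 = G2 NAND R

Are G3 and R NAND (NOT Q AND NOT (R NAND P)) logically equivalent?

Yes

G1 = P NAND R
G2 = G1 NOR Q = (P NAND R) NOR Q
G3 = G2 NAND R = ((P NAND R) NOR Q) NAND R
At P=1, Q=0, R=1: circuit gives 0, formula gives 0.
At P=0, Q=0, R=0: circuit gives 1, formula gives 1.
Agrees on all 8 inputs.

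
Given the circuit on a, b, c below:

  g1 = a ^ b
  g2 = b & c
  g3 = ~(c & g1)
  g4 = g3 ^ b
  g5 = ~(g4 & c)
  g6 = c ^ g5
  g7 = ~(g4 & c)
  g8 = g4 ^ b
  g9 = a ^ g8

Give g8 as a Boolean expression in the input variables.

((~(c & (a ^ b))) ^ b) ^ b

g1 = a ^ b
g3 = ~(c & g1) = ~(c & (a ^ b))
g4 = g3 ^ b = (~(c & (a ^ b))) ^ b
g8 = g4 ^ b = ((~(c & (a ^ b))) ^ b) ^ b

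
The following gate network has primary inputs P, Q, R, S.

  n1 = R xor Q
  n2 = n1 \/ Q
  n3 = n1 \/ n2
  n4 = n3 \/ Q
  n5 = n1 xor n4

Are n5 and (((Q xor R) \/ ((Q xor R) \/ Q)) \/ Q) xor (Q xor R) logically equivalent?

n1 = R xor Q
n2 = n1 \/ Q = (R xor Q) \/ Q
n3 = n1 \/ n2 = (R xor Q) \/ ((R xor Q) \/ Q)
n4 = n3 \/ Q = ((R xor Q) \/ ((R xor Q) \/ Q)) \/ Q
n5 = n1 xor n4 = (R xor Q) xor (((R xor Q) \/ ((R xor Q) \/ Q)) \/ Q)
At P=0, Q=0, R=0, S=0: circuit gives 0, formula gives 0.
At P=0, Q=1, R=1, S=0: circuit gives 1, formula gives 1.
Agrees on all 16 inputs.

Yes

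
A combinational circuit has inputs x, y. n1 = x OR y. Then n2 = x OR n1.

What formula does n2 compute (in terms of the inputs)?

n1 = x OR y
n2 = x OR n1 = x OR (x OR y)

x OR (x OR y)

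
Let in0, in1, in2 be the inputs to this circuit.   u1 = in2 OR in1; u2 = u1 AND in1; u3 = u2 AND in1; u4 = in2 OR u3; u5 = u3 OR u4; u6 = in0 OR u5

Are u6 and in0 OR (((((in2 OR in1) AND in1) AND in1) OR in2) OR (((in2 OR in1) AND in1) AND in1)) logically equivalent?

Yes

u1 = in2 OR in1
u2 = u1 AND in1 = (in2 OR in1) AND in1
u3 = u2 AND in1 = ((in2 OR in1) AND in1) AND in1
u4 = in2 OR u3 = in2 OR (((in2 OR in1) AND in1) AND in1)
u5 = u3 OR u4 = (((in2 OR in1) AND in1) AND in1) OR (in2 OR (((in2 OR in1) AND in1) AND in1))
u6 = in0 OR u5 = in0 OR ((((in2 OR in1) AND in1) AND in1) OR (in2 OR (((in2 OR in1) AND in1) AND in1)))
At in0=0, in1=0, in2=0: circuit gives 0, formula gives 0.
At in0=0, in1=0, in2=1: circuit gives 1, formula gives 1.
Agrees on all 8 inputs.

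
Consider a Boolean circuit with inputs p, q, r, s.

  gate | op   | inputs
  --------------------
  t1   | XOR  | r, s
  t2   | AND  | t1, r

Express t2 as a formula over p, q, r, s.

t1 = r XOR s
t2 = t1 AND r = (r XOR s) AND r

(r XOR s) AND r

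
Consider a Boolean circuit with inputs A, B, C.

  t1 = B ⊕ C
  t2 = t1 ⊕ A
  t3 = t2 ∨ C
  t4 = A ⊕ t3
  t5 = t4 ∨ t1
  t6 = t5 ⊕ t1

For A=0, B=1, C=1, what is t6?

1

t1 = 1 ⊕ 1 = 0
t2 = 0 ⊕ 0 = 0
t3 = 0 ∨ 1 = 1
t4 = 0 ⊕ 1 = 1
t5 = 1 ∨ 0 = 1
t6 = 1 ⊕ 0 = 1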